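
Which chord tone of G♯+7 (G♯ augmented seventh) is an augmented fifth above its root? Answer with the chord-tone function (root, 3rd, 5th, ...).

5th

G♯ augmented seventh is spelled G♯-B♯-D𝄪-F♯.
The root is G♯. An augmented fifth above G♯ is D𝄪.
D𝄪 is the chord's 5th.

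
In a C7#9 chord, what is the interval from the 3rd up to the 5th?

minor third

Spelling the chord: C E G Bb D#.
The 3rd is E and the 5th is G.
E up to G is 3 semitones, a half step narrower than a major third, so the interval is minor.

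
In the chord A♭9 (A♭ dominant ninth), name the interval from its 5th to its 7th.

The chord tones of A♭9 (A♭ dominant ninth) are A♭-C-E♭-G♭-B♭.
That puts E♭ below G♭.
From E♭ to G♭: 3 semitones over a third = minor.

minor third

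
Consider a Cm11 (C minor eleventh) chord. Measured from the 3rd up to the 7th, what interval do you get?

perfect fifth

Spelling the chord: C Eb G Bb D F.
The 3rd is Eb and the 7th is Bb.
From Eb to Bb is 7 semitones, exactly the perfect fifth.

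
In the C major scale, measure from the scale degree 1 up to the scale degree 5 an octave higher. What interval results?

The scale runs C D E F G A B.
That puts C below G.
From C to G is 19 semitones, exactly the perfect twelfth.

perfect 12th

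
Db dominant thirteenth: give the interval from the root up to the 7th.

minor 7th

Db dominant thirteenth is spelled Db-F-Ab-Cb-Eb-Bb.
Root = Db; 7th = Cb.
7 letter names make it a seventh; at 10 semitones (a half step narrower than major) the quality is minor.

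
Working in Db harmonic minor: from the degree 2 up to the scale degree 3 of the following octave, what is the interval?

m9

Spelling Db harmonic minor: Db Eb Fb Gb Ab Bbb C.
That puts Eb below Fb.
9 letter names make it a ninth; at 13 semitones (a half step narrower than major) the quality is minor.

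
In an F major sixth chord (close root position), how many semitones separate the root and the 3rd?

4

Spelling the chord: F-A-C-D.
F to A is a major third: 4 semitones.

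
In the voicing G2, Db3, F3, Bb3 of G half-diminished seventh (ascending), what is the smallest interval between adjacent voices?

M3

Adjacent intervals: G2→Db3 = diminished fifth; Db3→F3 = major third; F3→Bb3 = perfect fourth.
The smallest is Db3 to F3, a major third (4 semitones).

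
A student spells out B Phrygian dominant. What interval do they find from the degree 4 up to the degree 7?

perfect fourth

Spelling B Phrygian dominant: B C D# E F# G A.
The degree 4 is E and the degree 7 is A.
E up to A spans 4 letter names and 5 semitones — a perfect fourth.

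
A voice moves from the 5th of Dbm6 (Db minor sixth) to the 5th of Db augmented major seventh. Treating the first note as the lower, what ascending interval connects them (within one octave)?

Dbm6 (Db minor sixth) has Ab as its 5th, and Db augmented major seventh has A as its 5th.
1 letter names make it a unison; at 1 semitone (a half step wider than perfect) the quality is augmented.

augmented 1st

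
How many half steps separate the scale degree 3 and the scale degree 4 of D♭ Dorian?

2

The scale is D♭ E♭ F♭ G♭ A♭ B♭ C♭.
F♭ up to G♭ is a major second — 2 semitones.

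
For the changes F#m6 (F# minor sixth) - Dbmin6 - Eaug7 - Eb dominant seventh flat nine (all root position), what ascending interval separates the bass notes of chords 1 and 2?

The roots are F# and Db.
From F# to Db: 7 semitones over a sixth = diminished.

diminished sixth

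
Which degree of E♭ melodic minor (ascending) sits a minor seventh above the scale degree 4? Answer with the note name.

The scale is E♭ F G♭ A♭ B♭ C D.
The scale degree 4 is A♭; a minor seventh above that is G♭ — scale degree 3.

Gb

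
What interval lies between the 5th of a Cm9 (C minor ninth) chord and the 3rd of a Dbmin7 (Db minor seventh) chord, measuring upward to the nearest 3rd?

The 5th of Cm9 (C minor ninth) is G; the 3rd of Dbmin7 (Db minor seventh) is Fb.
From G to Fb: 9 semitones over a seventh = diminished.

d7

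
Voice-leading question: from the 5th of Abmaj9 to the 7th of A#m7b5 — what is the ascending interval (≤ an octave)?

Abmaj9 has Eb as its 5th, and A#m7b5 has G# as its 7th.
Eb up to G# is 5 semitones, a half step wider than a major third, so the interval is augmented.

augmented 3rd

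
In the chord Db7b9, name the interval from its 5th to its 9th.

Db7b9: Db-F-Ab-Cb-Ebb.
5th = Ab; 9th = Ebb.
5 letter names make it a fifth; at 6 semitones (a half step narrower than perfect) the quality is diminished.

diminished fifth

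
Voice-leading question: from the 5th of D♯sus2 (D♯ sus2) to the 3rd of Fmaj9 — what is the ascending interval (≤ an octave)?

diminished 8th

The 5th of D♯sus2 (D♯ sus2) is A♯; the 3rd of Fmaj9 is A.
From A♯ to A: 11 semitones over an octave = diminished.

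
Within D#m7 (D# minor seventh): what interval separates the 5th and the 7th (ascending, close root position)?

minor third

Spelling the chord: D#-F#-A#-C#.
5th = A#; 7th = C#.
3 letter names make it a third; at 3 semitones (a half step narrower than major) the quality is minor.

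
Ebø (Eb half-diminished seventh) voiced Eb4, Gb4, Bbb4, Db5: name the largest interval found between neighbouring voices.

M3

Adjacent intervals: Eb4→Gb4 = minor third; Gb4→Bbb4 = minor third; Bbb4→Db5 = major third.
The largest is Bbb4 to Db5, a major third (4 semitones).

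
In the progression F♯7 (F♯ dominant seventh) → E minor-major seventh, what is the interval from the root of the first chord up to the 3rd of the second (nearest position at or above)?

F♯7 (F♯ dominant seventh) has F♯ as its root, and E minor-major seventh has G as its 3rd.
From F♯ to G: 1 semitone over a second = minor.

minor 2nd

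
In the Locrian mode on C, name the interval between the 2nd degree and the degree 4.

Spelling the Locrian mode on C: C Db Eb F Gb Ab Bb.
That puts Db below F.
Db up to F spans 3 letter names and 4 semitones — a major third.

major 3rd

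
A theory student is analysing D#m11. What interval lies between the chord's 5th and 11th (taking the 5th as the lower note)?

D#m11 is spelled D# F# A# C# E# G#.
That puts A# below G#.
A# up to G# is 10 semitones, a half step narrower than a major seventh, so the interval is minor.

m7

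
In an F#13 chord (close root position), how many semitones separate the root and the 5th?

7

Spelling the chord: F#, A#, C#, E, G#, D#.
F# to C# is a perfect fifth: 7 semitones.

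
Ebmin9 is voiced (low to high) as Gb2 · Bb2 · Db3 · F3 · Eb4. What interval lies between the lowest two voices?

Those voices are Gb2 and Bb2.
Gb up to Bb spans 3 letter names and 4 semitones — a major third.

M3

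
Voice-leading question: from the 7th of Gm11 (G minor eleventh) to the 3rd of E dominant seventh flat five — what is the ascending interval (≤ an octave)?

augmented second

Gm11 (G minor eleventh) has F as its 7th, and E dominant seventh flat five has G# as its 3rd.
From F to G#: 3 semitones over a second = augmented.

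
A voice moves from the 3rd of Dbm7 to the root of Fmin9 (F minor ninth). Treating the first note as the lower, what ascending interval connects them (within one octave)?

Dbm7 has Fb as its 3rd, and Fmin9 (F minor ninth) has F as its root.
Fb up to F is 1 semitone, a half step wider than a perfect unison, so the interval is augmented.

augmented unison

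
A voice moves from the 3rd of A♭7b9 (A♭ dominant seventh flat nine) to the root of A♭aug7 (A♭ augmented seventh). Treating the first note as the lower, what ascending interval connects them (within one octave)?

minor sixth

The 3rd of A♭7b9 (A♭ dominant seventh flat nine) is C; the root of A♭aug7 (A♭ augmented seventh) is A♭.
From C to A♭: 8 semitones over a sixth = minor.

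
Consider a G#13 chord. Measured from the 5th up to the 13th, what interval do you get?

major ninth

G# dominant thirteenth is spelled G# B# D# F# A# E#.
The 5th is D# and the 13th is E#.
D# up to E# spans 9 letter names and 14 semitones — a major ninth.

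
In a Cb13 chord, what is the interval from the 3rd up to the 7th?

Spelling the chord: Cb, Eb, Gb, Bbb, Db, Ab.
That puts Eb below Bbb.
Eb up to Bbb is 6 semitones, a half step narrower than a perfect fifth, so the interval is diminished.
This 3–7 tritone is the characteristic tension at the heart of the dominant sound.

diminished fifth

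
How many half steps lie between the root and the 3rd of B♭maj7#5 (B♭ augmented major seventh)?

4

Spelling the chord: B♭ D F♯ A.
B♭ to D is a major third: 4 semitones.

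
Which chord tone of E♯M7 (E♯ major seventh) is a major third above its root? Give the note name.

Spelling the chord: E♯ G𝄪 B♯ D𝄪.
The root is E♯. A major third above E♯ is G𝄪.
G𝄪 is the chord's 3rd.

G##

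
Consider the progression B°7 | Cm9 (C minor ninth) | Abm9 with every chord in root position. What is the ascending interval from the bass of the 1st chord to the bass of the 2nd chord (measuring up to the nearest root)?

The roots are B and C.
From B to C: 1 semitone over a second = minor.

minor 2nd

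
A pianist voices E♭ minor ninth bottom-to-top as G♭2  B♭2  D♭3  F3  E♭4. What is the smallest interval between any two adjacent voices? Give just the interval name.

minor third

Adjacent intervals: G♭2→B♭2 = major third; B♭2→D♭3 = minor third; D♭3→F3 = major third; F3→E♭4 = minor seventh.
The smallest is B♭2 to D♭3, a minor third (3 semitones).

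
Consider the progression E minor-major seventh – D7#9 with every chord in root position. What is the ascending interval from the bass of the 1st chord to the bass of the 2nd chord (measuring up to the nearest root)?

The roots are E and D.
E up to D is 10 semitones, a half step narrower than a major seventh, so the interval is minor.

m7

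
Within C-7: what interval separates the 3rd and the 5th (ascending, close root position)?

major third

The chord tones of C minor seventh are C–Eb–G–Bb.
So we need the interval from Eb up to G.
Counting 3 letters and 4 half steps from Eb gives a major third.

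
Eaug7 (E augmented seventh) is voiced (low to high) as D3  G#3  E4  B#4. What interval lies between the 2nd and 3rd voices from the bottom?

Those voices are G#3 and E4.
6 letter names make it a sixth; at 8 semitones (a half step narrower than major) the quality is minor.

minor sixth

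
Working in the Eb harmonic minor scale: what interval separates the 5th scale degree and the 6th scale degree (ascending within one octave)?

Spelling the Eb harmonic minor scale: Eb F Gb Ab Bb Cb D.
The 5th scale degree is Bb and the 6th scale degree is Cb.
Bb up to Cb is 1 semitone, a half step narrower than a major second, so the interval is minor.

minor second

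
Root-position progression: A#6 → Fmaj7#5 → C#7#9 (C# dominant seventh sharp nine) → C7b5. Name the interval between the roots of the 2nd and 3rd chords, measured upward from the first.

The roots are F and C#.
From F to C#: 8 semitones over a fifth = augmented.

augmented fifth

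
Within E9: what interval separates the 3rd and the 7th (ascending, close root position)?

diminished 5th

The chord tones of E9 (E dominant ninth) are E, G#, B, D, F#.
The 3rd is G# and the 7th is D.
From G# to D: 6 semitones over a fifth = diminished.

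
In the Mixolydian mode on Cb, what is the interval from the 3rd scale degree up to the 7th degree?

Spelling the Mixolydian mode on Cb: Cb Db Eb Fb Gb Ab Bbb.
That puts Eb below Bbb.
From Eb to Bbb: 6 semitones over a fifth = diminished.

diminished fifth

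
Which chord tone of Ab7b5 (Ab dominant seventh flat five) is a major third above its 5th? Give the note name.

Gb

Ab dominant seventh flat five is spelled Ab–C–Ebb–Gb.
The 5th is Ebb. A major third above Ebb is Gb.
Gb is the chord's 7th.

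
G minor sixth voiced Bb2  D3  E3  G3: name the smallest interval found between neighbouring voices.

M2

Adjacent intervals: Bb2→D3 = major third; D3→E3 = major second; E3→G3 = minor third.
The smallest is D3 to E3, a major second (2 semitones).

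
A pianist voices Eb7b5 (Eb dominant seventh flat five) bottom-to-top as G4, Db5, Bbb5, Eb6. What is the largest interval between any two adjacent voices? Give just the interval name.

m6

Adjacent intervals: G4→Db5 = diminished fifth; Db5→Bbb5 = minor sixth; Bbb5→Eb6 = augmented fourth.
The largest is Db5 to Bbb5, a minor sixth (8 semitones).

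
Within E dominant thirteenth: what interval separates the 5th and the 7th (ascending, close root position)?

minor third

The chord tones of E dominant thirteenth are E–G#–B–D–F#–C#.
The 5th is B and the 7th is D.
B up to D is 3 semitones, a half step narrower than a major third, so the interval is minor.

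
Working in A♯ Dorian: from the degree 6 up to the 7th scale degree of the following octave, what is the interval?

Spelling A♯ Dorian: A♯ B♯ C♯ D♯ E♯ F𝄪 G♯.
That puts F𝄪 below G♯.
From F𝄪 to G♯: 13 semitones over a ninth = minor.

m9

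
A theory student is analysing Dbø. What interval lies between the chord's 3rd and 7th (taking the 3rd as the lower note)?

The chord tones of Db half-diminished seventh are Db–Fb–Abb–Cb.
So we need the interval from Fb up to Cb.
Fb up to Cb spans 5 letter names and 7 semitones — a perfect fifth.

perfect 5th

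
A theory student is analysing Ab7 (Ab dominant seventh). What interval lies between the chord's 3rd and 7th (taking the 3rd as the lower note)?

diminished 5th

Ab7 is spelled Ab, C, Eb, Gb.
So we need the interval from C up to Gb.
C up to Gb is 6 semitones, a half step narrower than a perfect fifth, so the interval is diminished.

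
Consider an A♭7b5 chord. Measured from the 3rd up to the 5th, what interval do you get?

The chord tones of A♭7b5 (A♭ dominant seventh flat five) are A♭–C–E𝄫–G♭.
3rd = C; 5th = E𝄫.
C up to E𝄫 is 2 semitones, a whole step narrower than a major third, so the interval is diminished.

diminished 3rd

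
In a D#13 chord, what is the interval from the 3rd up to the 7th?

diminished fifth

D#13 is spelled D#–F##–A#–C#–E#–B#.
3rd = F##; 7th = C#.
From F## to C#: 6 semitones over a fifth = diminished.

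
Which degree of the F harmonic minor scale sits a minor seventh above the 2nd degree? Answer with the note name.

The scale is F G Ab Bb C Db E.
The 2nd degree is G; a minor seventh above that is F — scale degree 1.

F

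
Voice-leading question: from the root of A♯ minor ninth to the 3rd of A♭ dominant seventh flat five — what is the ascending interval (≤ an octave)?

A♯ minor ninth has A♯ as its root, and A♭ dominant seventh flat five has C as its 3rd.
3 letter names make it a third; at 2 semitones (a whole step narrower than major) the quality is diminished.

d3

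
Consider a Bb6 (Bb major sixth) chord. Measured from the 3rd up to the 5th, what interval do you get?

Spelling the chord: Bb–D–F–G.
So we need the interval from D up to F.
From D to F: 3 semitones over a third = minor.

minor third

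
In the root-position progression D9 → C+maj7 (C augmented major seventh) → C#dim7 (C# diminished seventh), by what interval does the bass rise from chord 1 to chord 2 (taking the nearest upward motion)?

The roots are D and C.
D up to C is 10 semitones, a half step narrower than a major seventh, so the interval is minor.

minor seventh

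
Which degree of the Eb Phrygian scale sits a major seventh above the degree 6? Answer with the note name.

The scale is Eb Fb Gb Ab Bb Cb Db.
The degree 6 is Cb; a major seventh above that is Bb — scale degree 5.

Bb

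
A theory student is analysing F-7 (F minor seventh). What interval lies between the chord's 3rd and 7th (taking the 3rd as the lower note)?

perfect 5th

Spelling the chord: F A♭ C E♭.
So we need the interval from A♭ up to E♭.
Counting 5 letters and 7 half steps from A♭ gives a perfect fifth.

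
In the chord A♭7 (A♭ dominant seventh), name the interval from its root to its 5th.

P5

A♭ dominant seventh is spelled A♭, C, E♭, G♭.
The root is A♭ and the 5th is E♭.
From A♭ to E♭ is 7 semitones, exactly the perfect fifth.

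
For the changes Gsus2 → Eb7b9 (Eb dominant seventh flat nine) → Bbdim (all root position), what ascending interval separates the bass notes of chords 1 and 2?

The roots are G and Eb.
G up to Eb is 8 semitones, a half step narrower than a major sixth, so the interval is minor.

minor sixth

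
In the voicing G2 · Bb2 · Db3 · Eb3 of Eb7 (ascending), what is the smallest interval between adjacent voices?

Adjacent intervals: G2→Bb2 = minor third; Bb2→Db3 = minor third; Db3→Eb3 = major second.
The smallest is Db3 to Eb3, a major second (2 semitones).

major 2nd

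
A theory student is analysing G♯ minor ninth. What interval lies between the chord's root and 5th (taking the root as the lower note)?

The chord tones of G♯min9 are G♯ B D♯ F♯ A♯.
Root = G♯; 5th = D♯.
G♯ up to D♯ spans 5 letter names and 7 semitones — a perfect fifth.

perfect fifth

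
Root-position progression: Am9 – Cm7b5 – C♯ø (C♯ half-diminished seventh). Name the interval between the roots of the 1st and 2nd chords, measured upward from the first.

m3

The roots are A and C.
A up to C is 3 semitones, a half step narrower than a major third, so the interval is minor.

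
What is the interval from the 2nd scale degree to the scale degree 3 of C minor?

minor second

The scale runs C D Eb F G Ab Bb.
The 2nd scale degree is D and the scale degree 3 is Eb.
2 letter names make it a second; at 1 semitone (a half step narrower than major) the quality is minor.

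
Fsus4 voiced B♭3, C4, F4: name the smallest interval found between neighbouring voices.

major second

Adjacent intervals: B♭3→C4 = major second; C4→F4 = perfect fourth.
The smallest is B♭3 to C4, a major second (2 semitones).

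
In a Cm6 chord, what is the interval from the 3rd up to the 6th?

augmented 4th

The chord tones of Cm6 are C, Eb, G, A.
So we need the interval from Eb up to A.
Eb up to A is 6 semitones, a half step wider than a perfect fourth, so the interval is augmented.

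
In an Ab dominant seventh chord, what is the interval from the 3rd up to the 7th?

d5

Ab dominant seventh is spelled Ab, C, Eb, Gb.
That puts C below Gb.
C up to Gb is 6 semitones, a half step narrower than a perfect fifth, so the interval is diminished.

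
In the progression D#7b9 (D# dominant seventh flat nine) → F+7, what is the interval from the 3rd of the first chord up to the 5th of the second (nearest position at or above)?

diminished fifth

D#7b9 (D# dominant seventh flat nine) has F## as its 3rd, and F+7 has C# as its 5th.
F## up to C# is 6 semitones, a half step narrower than a perfect fifth, so the interval is diminished.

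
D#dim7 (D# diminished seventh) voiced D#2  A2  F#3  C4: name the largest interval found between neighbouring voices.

M6

Adjacent intervals: D#2→A2 = diminished fifth; A2→F#3 = major sixth; F#3→C4 = diminished fifth.
The largest is A2 to F#3, a major sixth (9 semitones).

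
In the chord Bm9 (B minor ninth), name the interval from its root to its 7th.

Spelling the chord: B D F♯ A C♯.
So we need the interval from B up to A.
B up to A is 10 semitones, a half step narrower than a major seventh, so the interval is minor.

minor 7th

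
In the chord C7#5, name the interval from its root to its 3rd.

major third

Caug7 (C augmented seventh): C E G♯ B♭.
The root is C and the 3rd is E.
C up to E spans 3 letter names and 4 semitones — a major third.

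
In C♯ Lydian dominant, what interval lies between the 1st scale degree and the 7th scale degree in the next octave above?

minor fourteenth

The scale runs C♯ D♯ E♯ F𝄪 G♯ A♯ B.
The 1st scale degree is C♯ and the degree 7 (up an octave) is B.
14 letter names make it a fourteenth; at 22 semitones (a half step narrower than major) the quality is minor.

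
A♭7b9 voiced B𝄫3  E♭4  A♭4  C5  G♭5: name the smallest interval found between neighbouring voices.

major third

Adjacent intervals: B𝄫3→E♭4 = augmented fourth; E♭4→A♭4 = perfect fourth; A♭4→C5 = major third; C5→G♭5 = diminished fifth.
The smallest is A♭4 to C5, a major third (4 semitones).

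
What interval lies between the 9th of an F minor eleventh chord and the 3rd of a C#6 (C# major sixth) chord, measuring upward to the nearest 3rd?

A6

The 9th of F minor eleventh is G; the 3rd of C#6 (C# major sixth) is E#.
From G to E#: 10 semitones over a sixth = augmented.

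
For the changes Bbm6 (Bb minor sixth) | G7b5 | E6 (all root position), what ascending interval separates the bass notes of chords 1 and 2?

The roots are Bb and G.
Counting 6 letters and 9 half steps from Bb gives a major sixth.

major sixth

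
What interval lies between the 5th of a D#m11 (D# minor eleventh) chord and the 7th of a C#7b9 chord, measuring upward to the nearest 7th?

The 5th of D#m11 (D# minor eleventh) is A#; the 7th of C#7b9 is B.
From A# to B: 1 semitone over a second = minor.

minor second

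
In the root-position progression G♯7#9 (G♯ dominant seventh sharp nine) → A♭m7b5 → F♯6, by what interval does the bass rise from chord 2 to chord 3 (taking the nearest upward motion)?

augmented sixth

The roots are A♭ and F♯.
6 letter names make it a sixth; at 10 semitones (a half step wider than major) the quality is augmented.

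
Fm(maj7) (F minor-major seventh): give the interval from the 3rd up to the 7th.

augmented 5th

The chord tones of FmM7 (F minor-major seventh) are F-Ab-C-E.
That puts Ab below E.
5 letter names make it a fifth; at 8 semitones (a half step wider than perfect) the quality is augmented.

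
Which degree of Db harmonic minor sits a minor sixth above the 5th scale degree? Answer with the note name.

Fb

The scale is Db Eb Fb Gb Ab Bbb C.
The 5th scale degree is Ab; a minor sixth above that is Fb — scale degree 3.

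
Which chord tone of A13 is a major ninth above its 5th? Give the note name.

The chord tones of A13 are A–C♯–E–G–B–F♯.
The 5th is E. A major ninth above E is F♯.
F♯ is the chord's 13th.

F#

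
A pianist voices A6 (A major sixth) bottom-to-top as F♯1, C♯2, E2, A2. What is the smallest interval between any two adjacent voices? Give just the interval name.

Adjacent intervals: F♯1→C♯2 = perfect fifth; C♯2→E2 = minor third; E2→A2 = perfect fourth.
The smallest is C♯2 to E2, a minor third (3 semitones).

minor third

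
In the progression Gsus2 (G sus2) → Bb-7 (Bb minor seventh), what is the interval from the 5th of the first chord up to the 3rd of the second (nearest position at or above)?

The 5th of Gsus2 (G sus2) is D; the 3rd of Bb-7 (Bb minor seventh) is Db.
8 letter names make it an octave; at 11 semitones (a half step narrower than perfect) the quality is diminished.

diminished 8th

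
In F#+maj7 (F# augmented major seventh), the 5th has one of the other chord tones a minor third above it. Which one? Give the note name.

E#

F#+maj7 is spelled F#-A#-C##-E#.
The 5th is C##. A minor third above C## is E#.
E# is the chord's 7th.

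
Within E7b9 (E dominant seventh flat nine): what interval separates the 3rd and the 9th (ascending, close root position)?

diminished 7th

Spelling the chord: E, G♯, B, D, F.
3rd = G♯; 9th = F.
G♯ up to F is 9 semitones, a whole step narrower than a major seventh, so the interval is diminished.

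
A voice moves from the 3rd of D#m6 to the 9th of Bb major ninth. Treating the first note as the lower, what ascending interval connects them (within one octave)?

diminished fifth

D#m6 has F# as its 3rd, and Bb major ninth has C as its 9th.
5 letter names make it a fifth; at 6 semitones (a half step narrower than perfect) the quality is diminished.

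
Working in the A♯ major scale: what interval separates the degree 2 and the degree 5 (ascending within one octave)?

perfect 4th

The scale runs A♯ B♯ C𝄪 D♯ E♯ F𝄪 G𝄪.
That puts B♯ below E♯.
Counting 4 letters and 5 half steps from B♯ gives a perfect fourth.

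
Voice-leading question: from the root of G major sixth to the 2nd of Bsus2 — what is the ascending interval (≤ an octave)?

The root of G major sixth is G; the 2nd of Bsus2 is C#.
G up to C# is 6 semitones, a half step wider than a perfect fourth, so the interval is augmented.

augmented 4th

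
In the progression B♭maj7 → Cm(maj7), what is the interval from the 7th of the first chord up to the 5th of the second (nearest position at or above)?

minor 7th

B♭maj7 has A as its 7th, and Cm(maj7) has G as its 5th.
From A to G: 10 semitones over a seventh = minor.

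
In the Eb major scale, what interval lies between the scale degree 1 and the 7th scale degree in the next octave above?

major fourteenth

Eb major: Eb F G Ab Bb C D.
That puts Eb below D.
From Eb to D is 23 semitones, exactly the major fourteenth.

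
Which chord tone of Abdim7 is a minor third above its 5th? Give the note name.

Spelling the chord: Ab-Cb-Ebb-Gbb.
The 5th is Ebb. A minor third above Ebb is Gbb.
Gbb is the chord's 7th.

Gbb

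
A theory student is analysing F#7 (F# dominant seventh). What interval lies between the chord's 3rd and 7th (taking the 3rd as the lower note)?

diminished 5th

The chord tones of F#7 are F#-A#-C#-E.
The 3rd is A# and the 7th is E.
5 letter names make it a fifth; at 6 semitones (a half step narrower than perfect) the quality is diminished.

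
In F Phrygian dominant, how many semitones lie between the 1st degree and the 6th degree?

8

The scale is F Gb A Bb C Db Eb.
F up to Db is a minor sixth — 8 semitones.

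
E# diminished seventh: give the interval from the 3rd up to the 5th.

E# diminished seventh: E#–G#–B–D.
3rd = G#; 5th = B.
From G# to B: 3 semitones over a third = minor.

m3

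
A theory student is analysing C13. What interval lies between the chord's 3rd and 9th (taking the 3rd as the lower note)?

C dominant thirteenth: C E G B♭ D A.
3rd = E; 9th = D.
E up to D is 10 semitones, a half step narrower than a major seventh, so the interval is minor.

minor seventh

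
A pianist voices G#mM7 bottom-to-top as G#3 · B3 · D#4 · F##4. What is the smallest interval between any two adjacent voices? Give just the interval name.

minor third

Adjacent intervals: G#3→B3 = minor third; B3→D#4 = major third; D#4→F##4 = major third.
The smallest is G#3 to B3, a minor third (3 semitones).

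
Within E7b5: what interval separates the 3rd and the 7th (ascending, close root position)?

The chord tones of E7b5 (E dominant seventh flat five) are E-G#-Bb-D.
That puts G# below D.
5 letter names make it a fifth; at 6 semitones (a half step narrower than perfect) the quality is diminished.

diminished fifth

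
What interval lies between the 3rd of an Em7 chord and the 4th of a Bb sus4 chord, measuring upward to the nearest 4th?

minor 6th

Em7 has G as its 3rd, and Bb sus4 has Eb as its 4th.
6 letter names make it a sixth; at 8 semitones (a half step narrower than major) the quality is minor.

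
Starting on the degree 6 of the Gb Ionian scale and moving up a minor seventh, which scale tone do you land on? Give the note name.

Db

The scale is Gb Ab Bb Cb Db Eb F.
The degree 6 is Eb; a minor seventh above that is Db — scale degree 5.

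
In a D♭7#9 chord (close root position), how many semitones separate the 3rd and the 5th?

3

D♭7#9: D♭ F A♭ C♭ E.
F to A♭ is a minor third: 3 semitones.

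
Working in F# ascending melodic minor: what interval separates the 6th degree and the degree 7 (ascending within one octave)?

major second

The scale runs F# G# A B C# D# E#.
That puts D# below E#.
D# up to E# spans 2 letter names and 2 semitones — a major second.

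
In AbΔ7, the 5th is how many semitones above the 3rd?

The chord tones of Ab major seventh are Ab C Eb G.
C to Eb is a minor third: 3 semitones.

3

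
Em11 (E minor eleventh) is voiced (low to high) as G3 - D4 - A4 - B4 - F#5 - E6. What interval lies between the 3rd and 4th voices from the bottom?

major 2nd

Those voices are A4 and B4.
From A to B is 2 semitones, exactly the major second.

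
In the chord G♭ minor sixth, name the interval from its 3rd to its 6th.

The chord tones of G♭ minor sixth are G♭ B𝄫 D♭ E♭.
That puts B𝄫 below E♭.
From B𝄫 to E♭: 6 semitones over a fourth = augmented.

augmented fourth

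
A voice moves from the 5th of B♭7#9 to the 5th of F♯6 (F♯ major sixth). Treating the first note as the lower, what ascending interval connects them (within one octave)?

B♭7#9 has F as its 5th, and F♯6 (F♯ major sixth) has C♯ as its 5th.
From F to C♯: 8 semitones over a fifth = augmented.

augmented fifth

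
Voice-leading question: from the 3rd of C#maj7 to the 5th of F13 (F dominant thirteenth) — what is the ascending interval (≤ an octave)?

C#maj7 has E# as its 3rd, and F13 (F dominant thirteenth) has C as its 5th.
6 letter names make it a sixth; at 7 semitones (a whole step narrower than major) the quality is diminished.

d6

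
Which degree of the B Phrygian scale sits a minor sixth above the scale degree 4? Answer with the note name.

C

The scale is B C D E F# G A.
The scale degree 4 is E; a minor sixth above that is C — scale degree 2.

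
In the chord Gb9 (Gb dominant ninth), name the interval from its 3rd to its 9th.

Gb9 (Gb dominant ninth) is spelled Gb-Bb-Db-Fb-Ab.
That puts Bb below Ab.
Bb up to Ab is 10 semitones, a half step narrower than a major seventh, so the interval is minor.

minor seventh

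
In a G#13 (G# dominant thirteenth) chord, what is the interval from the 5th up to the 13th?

major ninth

Spelling the chord: G#–B#–D#–F#–A#–E#.
The 5th is D# and the 13th is E#.
D# up to E# spans 9 letter names and 14 semitones — a major ninth.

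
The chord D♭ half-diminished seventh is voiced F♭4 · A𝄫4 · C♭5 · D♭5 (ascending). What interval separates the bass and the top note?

major sixth

The outer voices are F♭4 and D♭5.
F♭ up to D♭ spans 6 letter names and 9 semitones — a major sixth.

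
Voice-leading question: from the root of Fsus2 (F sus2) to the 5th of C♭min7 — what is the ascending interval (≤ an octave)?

minor 2nd

Fsus2 (F sus2) has F as its root, and C♭min7 has G♭ as its 5th.
F up to G♭ is 1 semitone, a half step narrower than a major second, so the interval is minor.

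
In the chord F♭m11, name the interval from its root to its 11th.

perfect eleventh

F♭m11: F♭-A𝄫-C♭-E𝄫-G♭-B𝄫.
The root is F♭ and the 11th is B𝄫.
Counting 11 letters and 17 half steps from F♭ gives a perfect eleventh.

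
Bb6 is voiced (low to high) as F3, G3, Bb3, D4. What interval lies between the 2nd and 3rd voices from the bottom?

Those voices are G3 and Bb3.
3 letter names make it a third; at 3 semitones (a half step narrower than major) the quality is minor.

minor third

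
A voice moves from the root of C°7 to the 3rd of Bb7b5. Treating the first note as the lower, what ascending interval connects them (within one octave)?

C°7 has C as its root, and Bb7b5 has D as its 3rd.
From C to D is 2 semitones, exactly the major second.

major 2nd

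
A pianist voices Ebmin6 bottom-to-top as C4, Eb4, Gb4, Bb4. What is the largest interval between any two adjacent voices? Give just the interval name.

major third

Adjacent intervals: C4→Eb4 = minor third; Eb4→Gb4 = minor third; Gb4→Bb4 = major third.
The largest is Gb4 to Bb4, a major third (4 semitones).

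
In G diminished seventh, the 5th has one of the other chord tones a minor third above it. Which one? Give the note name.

Fb

G°7 is spelled G, B♭, D♭, F♭.
The 5th is D♭. A minor third above D♭ is F♭.
F♭ is the chord's 7th.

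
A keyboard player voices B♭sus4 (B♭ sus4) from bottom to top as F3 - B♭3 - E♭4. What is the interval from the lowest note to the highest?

minor seventh

The outer voices are F3 and E♭4.
From F to E♭: 10 semitones over a seventh = minor.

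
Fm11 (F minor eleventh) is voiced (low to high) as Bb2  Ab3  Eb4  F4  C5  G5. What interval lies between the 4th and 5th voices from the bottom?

P5

Those voices are F4 and C5.
Counting 5 letters and 7 half steps from F gives a perfect fifth.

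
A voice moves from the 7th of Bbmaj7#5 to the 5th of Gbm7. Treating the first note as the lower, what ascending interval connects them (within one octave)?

Bbmaj7#5 has A as its 7th, and Gbm7 has Db as its 5th.
A up to Db is 4 semitones, a half step narrower than a perfect fourth, so the interval is diminished.

diminished fourth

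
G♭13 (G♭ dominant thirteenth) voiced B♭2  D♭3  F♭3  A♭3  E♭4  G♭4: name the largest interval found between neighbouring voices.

Adjacent intervals: B♭2→D♭3 = minor third; D♭3→F♭3 = minor third; F♭3→A♭3 = major third; A♭3→E♭4 = perfect fifth; E♭4→G♭4 = minor third.
The largest is A♭3 to E♭4, a perfect fifth (7 semitones).

perfect fifth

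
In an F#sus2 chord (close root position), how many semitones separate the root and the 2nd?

F#sus2: F# G# C#.
F# to G# is a major second: 2 semitones.

2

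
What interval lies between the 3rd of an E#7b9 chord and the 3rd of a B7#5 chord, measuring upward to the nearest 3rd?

d5

E#7b9 has G## as its 3rd, and B7#5 has D# as its 3rd.
5 letter names make it a fifth; at 6 semitones (a half step narrower than perfect) the quality is diminished.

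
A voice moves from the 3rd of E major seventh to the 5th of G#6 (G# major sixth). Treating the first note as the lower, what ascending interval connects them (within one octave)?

perfect 5th

E major seventh has G# as its 3rd, and G#6 (G# major sixth) has D# as its 5th.
From G# to D# is 7 semitones, exactly the perfect fifth.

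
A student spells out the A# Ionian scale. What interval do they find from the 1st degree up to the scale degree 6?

Spelling the A# Ionian scale: A# B# C## D# E# F## G##.
1st degree = A#; scale degree 6 = F##.
A# up to F## spans 6 letter names and 9 semitones — a major sixth.

major sixth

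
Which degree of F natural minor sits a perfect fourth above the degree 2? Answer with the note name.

The scale is F G Ab Bb C Db Eb.
The degree 2 is G; a perfect fourth above that is C — scale degree 5.

C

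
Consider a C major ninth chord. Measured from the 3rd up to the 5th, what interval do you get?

minor third

C major ninth: C, E, G, B, D.
So we need the interval from E up to G.
From E to G: 3 semitones over a third = minor.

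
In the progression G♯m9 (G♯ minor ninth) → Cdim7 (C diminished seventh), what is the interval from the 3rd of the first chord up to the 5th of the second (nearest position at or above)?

G♯m9 (G♯ minor ninth) has B as its 3rd, and Cdim7 (C diminished seventh) has G♭ as its 5th.
B up to G♭ is 7 semitones, a whole step narrower than a major sixth, so the interval is diminished.

diminished sixth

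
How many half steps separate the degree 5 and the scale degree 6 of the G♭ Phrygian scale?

1

The scale is G♭ A𝄫 B𝄫 C♭ D♭ E𝄫 F♭.
D♭ up to E𝄫 is a minor second — 1 semitone.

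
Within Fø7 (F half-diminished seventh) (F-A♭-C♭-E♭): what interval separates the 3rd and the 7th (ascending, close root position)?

perfect fifth

That puts A♭ below E♭.
From A♭ to E♭ is 7 semitones, exactly the perfect fifth.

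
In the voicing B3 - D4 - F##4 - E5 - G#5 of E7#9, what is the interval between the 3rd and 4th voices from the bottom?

Those voices are F##4 and E5.
F## up to E is 9 semitones, a whole step narrower than a major seventh, so the interval is diminished.

diminished 7th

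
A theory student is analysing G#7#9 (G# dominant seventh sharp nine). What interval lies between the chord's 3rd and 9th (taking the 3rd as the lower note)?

major 7th

Spelling the chord: G#–B#–D#–F#–A##.
The 3rd is B# and the 9th is A##.
From B# to A## is 11 semitones, exactly the major seventh.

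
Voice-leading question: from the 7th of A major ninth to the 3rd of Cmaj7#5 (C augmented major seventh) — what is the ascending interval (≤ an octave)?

minor sixth

A major ninth has G# as its 7th, and Cmaj7#5 (C augmented major seventh) has E as its 3rd.
From G# to E: 8 semitones over a sixth = minor.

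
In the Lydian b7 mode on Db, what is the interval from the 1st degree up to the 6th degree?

M6

Spelling the Lydian b7 mode on Db: Db Eb F G Ab Bb Cb.
The 1st degree is Db and the scale degree 6 is Bb.
Db up to Bb spans 6 letter names and 9 semitones — a major sixth.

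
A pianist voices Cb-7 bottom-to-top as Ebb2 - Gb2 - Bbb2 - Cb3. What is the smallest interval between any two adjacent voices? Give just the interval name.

Adjacent intervals: Ebb2→Gb2 = major third; Gb2→Bbb2 = minor third; Bbb2→Cb3 = major second.
The smallest is Bbb2 to Cb3, a major second (2 semitones).

major 2nd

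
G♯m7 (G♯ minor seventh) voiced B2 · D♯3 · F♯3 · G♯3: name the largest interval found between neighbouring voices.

Adjacent intervals: B2→D♯3 = major third; D♯3→F♯3 = minor third; F♯3→G♯3 = major second.
The largest is B2 to D♯3, a major third (4 semitones).

M3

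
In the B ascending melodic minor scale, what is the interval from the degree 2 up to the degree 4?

minor third

B melodic minor: B C♯ D E F♯ G♯ A♯.
That puts C♯ below E.
C♯ up to E is 3 semitones, a half step narrower than a major third, so the interval is minor.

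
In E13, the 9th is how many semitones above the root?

14

E13 is spelled E–G#–B–D–F#–C#.
E to F# is a major ninth: 14 semitones.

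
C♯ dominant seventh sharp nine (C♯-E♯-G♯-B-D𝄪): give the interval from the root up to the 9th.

augmented ninth

That puts C♯ below D𝄪.
C♯ up to D𝄪 is 15 semitones, a half step wider than a major ninth, so the interval is augmented.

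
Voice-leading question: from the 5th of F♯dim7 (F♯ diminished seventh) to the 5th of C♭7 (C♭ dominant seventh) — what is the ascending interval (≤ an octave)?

d5

F♯dim7 (F♯ diminished seventh) has C as its 5th, and C♭7 (C♭ dominant seventh) has G♭ as its 5th.
From C to G♭: 6 semitones over a fifth = diminished.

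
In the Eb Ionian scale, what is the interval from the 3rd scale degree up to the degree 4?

minor 2nd

The scale runs Eb F G Ab Bb C D.
So we need the interval from G up to Ab.
2 letter names make it a second; at 1 semitone (a half step narrower than major) the quality is minor.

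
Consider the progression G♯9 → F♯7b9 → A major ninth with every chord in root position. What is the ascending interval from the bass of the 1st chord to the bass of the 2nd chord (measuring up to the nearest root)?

The roots are G♯ and F♯.
G♯ up to F♯ is 10 semitones, a half step narrower than a major seventh, so the interval is minor.

minor seventh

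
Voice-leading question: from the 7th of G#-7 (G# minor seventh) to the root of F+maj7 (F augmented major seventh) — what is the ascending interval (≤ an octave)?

d8

G#-7 (G# minor seventh) has F# as its 7th, and F+maj7 (F augmented major seventh) has F as its root.
From F# to F: 11 semitones over an octave = diminished.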